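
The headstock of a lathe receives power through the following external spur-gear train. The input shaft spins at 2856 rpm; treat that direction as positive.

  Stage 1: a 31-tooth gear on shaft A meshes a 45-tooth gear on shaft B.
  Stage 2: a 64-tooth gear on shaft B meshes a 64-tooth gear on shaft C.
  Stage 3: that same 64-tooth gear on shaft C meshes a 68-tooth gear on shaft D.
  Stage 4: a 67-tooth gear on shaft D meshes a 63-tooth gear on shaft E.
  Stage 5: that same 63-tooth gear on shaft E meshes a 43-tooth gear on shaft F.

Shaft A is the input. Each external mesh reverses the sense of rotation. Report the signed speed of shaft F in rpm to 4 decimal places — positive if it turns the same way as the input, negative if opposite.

Stage 1 [31T→45T]: ω = 2856.0000×31/45 = 1967.4667 rpm, dir flips to −; running = −1967.4667
Stage 2 [64T→64T]: ω = 1967.4667×64/64 = 1967.4667 rpm, dir flips to +; running = +1967.4667
Stage 3 [64T→68T]: ω = 1967.4667×64/68 = 1851.7333 rpm, dir flips to −; running = −1851.7333
Stage 4 [67T→63T]: ω = 1851.7333×67/63 = 1969.3037 rpm, dir flips to +; running = +1969.3037
Stage 5 [63T→43T]: ω = 1969.3037×63/43 = 2885.2589 rpm, dir flips to −; running = −2885.2589

-2885.2589 rpm (opposite to input, |ω| = 2885.2589 rpm)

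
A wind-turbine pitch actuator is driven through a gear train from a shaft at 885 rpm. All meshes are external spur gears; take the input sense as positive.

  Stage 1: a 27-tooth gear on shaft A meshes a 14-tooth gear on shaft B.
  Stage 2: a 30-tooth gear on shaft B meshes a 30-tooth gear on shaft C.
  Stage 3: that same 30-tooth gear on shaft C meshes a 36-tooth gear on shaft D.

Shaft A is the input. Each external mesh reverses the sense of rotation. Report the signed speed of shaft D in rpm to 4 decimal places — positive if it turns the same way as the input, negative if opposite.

-1422.3214 rpm (opposite to input, |ω| = 1422.3214 rpm)

Stage 1 [27T→14T]: ω = 885.0000×27/14 = 1706.7857 rpm, dir flips to −; running = −1706.7857
Stage 2 [30T→30T]: ω = 1706.7857×30/30 = 1706.7857 rpm, dir flips to +; running = +1706.7857
Stage 3 [30T→36T]: ω = 1706.7857×30/36 = 1422.3214 rpm, dir flips to −; running = −1422.3214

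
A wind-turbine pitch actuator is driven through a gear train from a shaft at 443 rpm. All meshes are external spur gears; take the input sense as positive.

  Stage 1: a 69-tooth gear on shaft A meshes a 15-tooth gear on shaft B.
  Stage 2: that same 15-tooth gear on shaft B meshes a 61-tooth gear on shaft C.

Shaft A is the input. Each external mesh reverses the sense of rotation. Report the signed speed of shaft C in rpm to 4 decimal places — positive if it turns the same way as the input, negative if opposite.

Stage 1 [69T→15T]: ω = 443.0000×69/15 = 2037.8000 rpm, dir flips to −; running = −2037.8000
Stage 2 [15T→61T]: ω = 2037.8000×15/61 = 501.0984 rpm, dir flips to +; running = +501.0984

+501.0984 rpm (same as input, |ω| = 501.0984 rpm)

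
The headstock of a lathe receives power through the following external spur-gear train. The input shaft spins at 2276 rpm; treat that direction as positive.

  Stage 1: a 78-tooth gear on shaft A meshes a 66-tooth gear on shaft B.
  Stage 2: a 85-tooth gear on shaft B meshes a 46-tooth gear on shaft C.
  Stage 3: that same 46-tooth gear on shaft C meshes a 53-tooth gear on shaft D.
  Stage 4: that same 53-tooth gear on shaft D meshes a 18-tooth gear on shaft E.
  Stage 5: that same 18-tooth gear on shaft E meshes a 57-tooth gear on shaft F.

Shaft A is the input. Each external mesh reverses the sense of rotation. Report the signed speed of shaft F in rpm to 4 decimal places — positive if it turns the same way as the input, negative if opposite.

Stage 1 [78T→66T]: ω = 2276.0000×78/66 = 2689.8182 rpm, dir flips to −; running = −2689.8182
Stage 2 [85T→46T]: ω = 2689.8182×85/46 = 4970.3162 rpm, dir flips to +; running = +4970.3162
Stage 3 [46T→53T]: ω = 4970.3162×46/53 = 4313.8593 rpm, dir flips to −; running = −4313.8593
Stage 4 [53T→18T]: ω = 4313.8593×53/18 = 12701.9192 rpm, dir flips to +; running = +12701.9192
Stage 5 [18T→57T]: ω = 12701.9192×18/57 = 4011.1324 rpm, dir flips to −; running = −4011.1324

-4011.1324 rpm (opposite to input, |ω| = 4011.1324 rpm)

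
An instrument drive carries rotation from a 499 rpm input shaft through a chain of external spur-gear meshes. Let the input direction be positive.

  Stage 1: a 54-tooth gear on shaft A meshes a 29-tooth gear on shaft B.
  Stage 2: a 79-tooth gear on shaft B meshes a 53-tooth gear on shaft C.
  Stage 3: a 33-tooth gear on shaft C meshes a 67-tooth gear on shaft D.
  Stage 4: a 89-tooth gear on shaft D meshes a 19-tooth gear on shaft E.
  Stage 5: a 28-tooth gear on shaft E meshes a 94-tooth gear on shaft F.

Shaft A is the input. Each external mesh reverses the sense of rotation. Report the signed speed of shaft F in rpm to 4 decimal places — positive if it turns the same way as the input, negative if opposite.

Stage 1 [54T→29T]: ω = 499.0000×54/29 = 929.1724 rpm, dir flips to −; running = −929.1724
Stage 2 [79T→53T]: ω = 929.1724×79/53 = 1384.9928 rpm, dir flips to +; running = +1384.9928
Stage 3 [33T→67T]: ω = 1384.9928×33/67 = 682.1607 rpm, dir flips to −; running = −682.1607
Stage 4 [89T→19T]: ω = 682.1607×89/19 = 3195.3841 rpm, dir flips to +; running = +3195.3841
Stage 5 [28T→94T]: ω = 3195.3841×28/94 = 951.8165 rpm, dir flips to −; running = −951.8165

-951.8165 rpm (opposite to input, |ω| = 951.8165 rpm)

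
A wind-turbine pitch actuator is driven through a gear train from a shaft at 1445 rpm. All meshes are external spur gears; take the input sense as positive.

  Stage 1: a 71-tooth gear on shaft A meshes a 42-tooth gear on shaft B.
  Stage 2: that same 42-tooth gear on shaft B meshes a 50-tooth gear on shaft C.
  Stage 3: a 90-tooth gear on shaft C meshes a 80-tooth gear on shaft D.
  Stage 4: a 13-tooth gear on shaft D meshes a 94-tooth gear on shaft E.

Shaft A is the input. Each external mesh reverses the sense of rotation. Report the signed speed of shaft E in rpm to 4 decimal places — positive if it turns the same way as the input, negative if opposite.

Stage 1 [71T→42T]: ω = 1445.0000×71/42 = 2442.7381 rpm, dir flips to −; running = −2442.7381
Stage 2 [42T→50T]: ω = 2442.7381×42/50 = 2051.9000 rpm, dir flips to +; running = +2051.9000
Stage 3 [90T→80T]: ω = 2051.9000×90/80 = 2308.3875 rpm, dir flips to −; running = −2308.3875
Stage 4 [13T→94T]: ω = 2308.3875×13/94 = 319.2451 rpm, dir flips to +; running = +319.2451

+319.2451 rpm (same as input, |ω| = 319.2451 rpm)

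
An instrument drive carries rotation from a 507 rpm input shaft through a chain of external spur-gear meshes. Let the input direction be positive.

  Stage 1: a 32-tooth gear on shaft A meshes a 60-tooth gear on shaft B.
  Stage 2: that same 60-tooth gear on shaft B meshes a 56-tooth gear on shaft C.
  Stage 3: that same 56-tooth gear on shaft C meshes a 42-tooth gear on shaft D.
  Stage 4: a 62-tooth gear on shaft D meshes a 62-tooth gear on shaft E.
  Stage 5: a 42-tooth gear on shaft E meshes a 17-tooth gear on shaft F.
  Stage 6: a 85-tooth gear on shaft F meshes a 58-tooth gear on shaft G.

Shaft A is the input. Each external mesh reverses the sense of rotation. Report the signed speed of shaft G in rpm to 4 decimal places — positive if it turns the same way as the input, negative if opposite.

+1398.6207 rpm (same as input, |ω| = 1398.6207 rpm)

Stage 1 [32T→60T]: ω = 507.0000×32/60 = 270.4000 rpm, dir flips to −; running = −270.4000
Stage 2 [60T→56T]: ω = 270.4000×60/56 = 289.7143 rpm, dir flips to +; running = +289.7143
Stage 3 [56T→42T]: ω = 289.7143×56/42 = 386.2857 rpm, dir flips to −; running = −386.2857
Stage 4 [62T→62T]: ω = 386.2857×62/62 = 386.2857 rpm, dir flips to +; running = +386.2857
Stage 5 [42T→17T]: ω = 386.2857×42/17 = 954.3529 rpm, dir flips to −; running = −954.3529
Stage 6 [85T→58T]: ω = 954.3529×85/58 = 1398.6207 rpm, dir flips to +; running = +1398.6207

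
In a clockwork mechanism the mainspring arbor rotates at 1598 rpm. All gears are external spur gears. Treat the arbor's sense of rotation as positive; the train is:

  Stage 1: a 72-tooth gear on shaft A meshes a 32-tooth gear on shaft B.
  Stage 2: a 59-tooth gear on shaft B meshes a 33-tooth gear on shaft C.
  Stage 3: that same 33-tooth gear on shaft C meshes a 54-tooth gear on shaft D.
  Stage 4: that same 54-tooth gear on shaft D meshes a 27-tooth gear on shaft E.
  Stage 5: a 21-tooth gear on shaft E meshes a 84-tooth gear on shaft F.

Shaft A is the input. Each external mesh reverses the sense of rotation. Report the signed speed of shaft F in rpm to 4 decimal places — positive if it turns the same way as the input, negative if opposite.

Stage 1 [72T→32T]: ω = 1598.0000×72/32 = 3595.5000 rpm, dir flips to −; running = −3595.5000
Stage 2 [59T→33T]: ω = 3595.5000×59/33 = 6428.3182 rpm, dir flips to +; running = +6428.3182
Stage 3 [33T→54T]: ω = 6428.3182×33/54 = 3928.4167 rpm, dir flips to −; running = −3928.4167
Stage 4 [54T→27T]: ω = 3928.4167×54/27 = 7856.8333 rpm, dir flips to +; running = +7856.8333
Stage 5 [21T→84T]: ω = 7856.8333×21/84 = 1964.2083 rpm, dir flips to −; running = −1964.2083

-1964.2083 rpm (opposite to input, |ω| = 1964.2083 rpm)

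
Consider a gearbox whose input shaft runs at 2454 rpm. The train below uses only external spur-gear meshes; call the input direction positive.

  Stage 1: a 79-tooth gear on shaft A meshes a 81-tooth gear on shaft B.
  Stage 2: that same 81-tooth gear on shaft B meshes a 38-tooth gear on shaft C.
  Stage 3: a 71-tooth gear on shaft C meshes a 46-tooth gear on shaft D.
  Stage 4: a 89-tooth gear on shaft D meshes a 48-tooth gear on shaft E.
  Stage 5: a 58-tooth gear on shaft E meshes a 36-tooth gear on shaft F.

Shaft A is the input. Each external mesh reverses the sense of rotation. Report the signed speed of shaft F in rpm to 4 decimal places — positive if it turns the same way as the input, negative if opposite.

-23523.0067 rpm (opposite to input, |ω| = 23523.0067 rpm)

Stage 1 [79T→81T]: ω = 2454.0000×79/81 = 2393.4074 rpm, dir flips to −; running = −2393.4074
Stage 2 [81T→38T]: ω = 2393.4074×81/38 = 5101.7368 rpm, dir flips to +; running = +5101.7368
Stage 3 [71T→46T]: ω = 5101.7368×71/46 = 7874.4199 rpm, dir flips to −; running = −7874.4199
Stage 4 [89T→48T]: ω = 7874.4199×89/48 = 14600.4869 rpm, dir flips to +; running = +14600.4869
Stage 5 [58T→36T]: ω = 14600.4869×58/36 = 23523.0067 rpm, dir flips to −; running = −23523.0067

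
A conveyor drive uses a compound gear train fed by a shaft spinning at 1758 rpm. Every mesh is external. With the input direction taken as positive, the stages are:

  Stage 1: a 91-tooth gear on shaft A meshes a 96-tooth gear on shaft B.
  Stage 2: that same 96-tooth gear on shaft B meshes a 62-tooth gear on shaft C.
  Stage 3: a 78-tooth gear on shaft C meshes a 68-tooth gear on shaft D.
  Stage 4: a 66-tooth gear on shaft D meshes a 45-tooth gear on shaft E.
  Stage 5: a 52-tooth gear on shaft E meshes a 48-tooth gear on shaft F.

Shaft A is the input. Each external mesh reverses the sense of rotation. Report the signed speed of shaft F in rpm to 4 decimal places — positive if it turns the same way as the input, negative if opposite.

Stage 1 [91T→96T]: ω = 1758.0000×91/96 = 1666.4375 rpm, dir flips to −; running = −1666.4375
Stage 2 [96T→62T]: ω = 1666.4375×96/62 = 2580.2903 rpm, dir flips to +; running = +2580.2903
Stage 3 [78T→68T]: ω = 2580.2903×78/68 = 2959.7448 rpm, dir flips to −; running = −2959.7448
Stage 4 [66T→45T]: ω = 2959.7448×66/45 = 4340.9590 rpm, dir flips to +; running = +4340.9590
Stage 5 [52T→48T]: ω = 4340.9590×52/48 = 4702.7056 rpm, dir flips to −; running = −4702.7056

-4702.7056 rpm (opposite to input, |ω| = 4702.7056 rpm)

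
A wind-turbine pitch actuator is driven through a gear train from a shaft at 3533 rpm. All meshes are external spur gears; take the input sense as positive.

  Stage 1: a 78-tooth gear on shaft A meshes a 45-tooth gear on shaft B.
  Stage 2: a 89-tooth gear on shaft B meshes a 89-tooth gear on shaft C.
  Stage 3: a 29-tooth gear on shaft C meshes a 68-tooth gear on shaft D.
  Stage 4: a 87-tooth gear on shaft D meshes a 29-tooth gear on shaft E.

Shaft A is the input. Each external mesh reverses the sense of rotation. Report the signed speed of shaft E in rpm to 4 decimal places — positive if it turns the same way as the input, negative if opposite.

+7834.9471 rpm (same as input, |ω| = 7834.9471 rpm)

Stage 1 [78T→45T]: ω = 3533.0000×78/45 = 6123.8667 rpm, dir flips to −; running = −6123.8667
Stage 2 [89T→89T]: ω = 6123.8667×89/89 = 6123.8667 rpm, dir flips to +; running = +6123.8667
Stage 3 [29T→68T]: ω = 6123.8667×29/68 = 2611.6490 rpm, dir flips to −; running = −2611.6490
Stage 4 [87T→29T]: ω = 2611.6490×87/29 = 7834.9471 rpm, dir flips to +; running = +7834.9471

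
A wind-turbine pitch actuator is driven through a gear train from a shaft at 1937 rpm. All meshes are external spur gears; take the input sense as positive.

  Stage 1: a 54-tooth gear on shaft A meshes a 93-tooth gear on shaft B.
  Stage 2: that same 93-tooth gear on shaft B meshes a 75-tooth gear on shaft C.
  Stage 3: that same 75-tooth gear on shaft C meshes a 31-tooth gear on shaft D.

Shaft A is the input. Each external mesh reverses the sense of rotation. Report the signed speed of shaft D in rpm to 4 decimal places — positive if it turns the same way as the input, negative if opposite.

-3374.1290 rpm (opposite to input, |ω| = 3374.1290 rpm)

Stage 1 [54T→93T]: ω = 1937.0000×54/93 = 1124.7097 rpm, dir flips to −; running = −1124.7097
Stage 2 [93T→75T]: ω = 1124.7097×93/75 = 1394.6400 rpm, dir flips to +; running = +1394.6400
Stage 3 [75T→31T]: ω = 1394.6400×75/31 = 3374.1290 rpm, dir flips to −; running = −3374.1290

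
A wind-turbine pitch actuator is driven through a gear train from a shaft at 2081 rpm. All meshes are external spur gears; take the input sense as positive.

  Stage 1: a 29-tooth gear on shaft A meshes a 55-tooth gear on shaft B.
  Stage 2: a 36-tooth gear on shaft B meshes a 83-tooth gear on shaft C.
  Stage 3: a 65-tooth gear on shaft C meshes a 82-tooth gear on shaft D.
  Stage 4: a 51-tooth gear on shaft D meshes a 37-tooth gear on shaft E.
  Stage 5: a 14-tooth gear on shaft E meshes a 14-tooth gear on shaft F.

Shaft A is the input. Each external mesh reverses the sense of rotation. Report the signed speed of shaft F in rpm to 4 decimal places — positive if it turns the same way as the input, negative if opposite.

Stage 1 [29T→55T]: ω = 2081.0000×29/55 = 1097.2545 rpm, dir flips to −; running = −1097.2545
Stage 2 [36T→83T]: ω = 1097.2545×36/83 = 475.9176 rpm, dir flips to +; running = +475.9176
Stage 3 [65T→82T]: ω = 475.9176×65/82 = 377.2518 rpm, dir flips to −; running = −377.2518
Stage 4 [51T→37T]: ω = 377.2518×51/37 = 519.9957 rpm, dir flips to +; running = +519.9957
Stage 5 [14T→14T]: ω = 519.9957×14/14 = 519.9957 rpm, dir flips to −; running = −519.9957

-519.9957 rpm (opposite to input, |ω| = 519.9957 rpm)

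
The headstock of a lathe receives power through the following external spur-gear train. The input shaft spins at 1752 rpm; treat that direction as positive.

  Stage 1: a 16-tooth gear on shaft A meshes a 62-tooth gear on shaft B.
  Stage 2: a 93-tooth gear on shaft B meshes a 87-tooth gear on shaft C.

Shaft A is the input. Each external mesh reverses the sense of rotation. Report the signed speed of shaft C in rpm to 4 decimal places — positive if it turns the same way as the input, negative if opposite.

Stage 1 [16T→62T]: ω = 1752.0000×16/62 = 452.1290 rpm, dir flips to −; running = −452.1290
Stage 2 [93T→87T]: ω = 452.1290×93/87 = 483.3103 rpm, dir flips to +; running = +483.3103

+483.3103 rpm (same as input, |ω| = 483.3103 rpm)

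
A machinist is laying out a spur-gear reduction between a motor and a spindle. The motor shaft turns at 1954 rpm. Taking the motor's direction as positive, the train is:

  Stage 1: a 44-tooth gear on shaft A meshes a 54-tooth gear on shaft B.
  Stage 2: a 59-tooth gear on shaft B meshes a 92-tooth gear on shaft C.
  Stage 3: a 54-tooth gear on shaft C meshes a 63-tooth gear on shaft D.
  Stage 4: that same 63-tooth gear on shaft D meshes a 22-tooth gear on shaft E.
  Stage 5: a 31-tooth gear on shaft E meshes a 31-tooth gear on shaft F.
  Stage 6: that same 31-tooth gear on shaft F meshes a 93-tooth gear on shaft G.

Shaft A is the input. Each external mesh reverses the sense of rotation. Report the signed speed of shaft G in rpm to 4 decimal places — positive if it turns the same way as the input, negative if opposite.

+835.4058 rpm (same as input, |ω| = 835.4058 rpm)

Stage 1 [44T→54T]: ω = 1954.0000×44/54 = 1592.1481 rpm, dir flips to −; running = −1592.1481
Stage 2 [59T→92T]: ω = 1592.1481×59/92 = 1021.0515 rpm, dir flips to +; running = +1021.0515
Stage 3 [54T→63T]: ω = 1021.0515×54/63 = 875.1870 rpm, dir flips to −; running = −875.1870
Stage 4 [63T→22T]: ω = 875.1870×63/22 = 2506.2174 rpm, dir flips to +; running = +2506.2174
Stage 5 [31T→31T]: ω = 2506.2174×31/31 = 2506.2174 rpm, dir flips to −; running = −2506.2174
Stage 6 [31T→93T]: ω = 2506.2174×31/93 = 835.4058 rpm, dir flips to +; running = +835.4058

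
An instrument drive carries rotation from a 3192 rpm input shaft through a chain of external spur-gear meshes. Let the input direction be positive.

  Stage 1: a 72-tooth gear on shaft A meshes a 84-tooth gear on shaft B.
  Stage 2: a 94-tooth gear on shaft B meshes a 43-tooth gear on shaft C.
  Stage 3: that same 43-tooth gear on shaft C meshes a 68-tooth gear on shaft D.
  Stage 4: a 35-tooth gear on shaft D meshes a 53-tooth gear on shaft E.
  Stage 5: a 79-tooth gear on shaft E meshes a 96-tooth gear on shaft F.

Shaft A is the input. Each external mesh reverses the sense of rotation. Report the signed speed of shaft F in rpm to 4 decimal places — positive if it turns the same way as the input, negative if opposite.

-2055.3371 rpm (opposite to input, |ω| = 2055.3371 rpm)

Stage 1 [72T→84T]: ω = 3192.0000×72/84 = 2736.0000 rpm, dir flips to −; running = −2736.0000
Stage 2 [94T→43T]: ω = 2736.0000×94/43 = 5981.0233 rpm, dir flips to +; running = +5981.0233
Stage 3 [43T→68T]: ω = 5981.0233×43/68 = 3782.1176 rpm, dir flips to −; running = −3782.1176
Stage 4 [35T→53T]: ω = 3782.1176×35/53 = 2497.6249 rpm, dir flips to +; running = +2497.6249
Stage 5 [79T→96T]: ω = 2497.6249×79/96 = 2055.3371 rpm, dir flips to −; running = −2055.3371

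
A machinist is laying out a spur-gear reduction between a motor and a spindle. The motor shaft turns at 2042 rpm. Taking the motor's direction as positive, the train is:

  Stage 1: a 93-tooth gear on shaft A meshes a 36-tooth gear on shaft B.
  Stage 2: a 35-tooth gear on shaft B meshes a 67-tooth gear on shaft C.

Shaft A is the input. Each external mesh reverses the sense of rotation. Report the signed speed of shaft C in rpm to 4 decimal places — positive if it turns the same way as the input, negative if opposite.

+2755.6841 rpm (same as input, |ω| = 2755.6841 rpm)

Stage 1 [93T→36T]: ω = 2042.0000×93/36 = 5275.1667 rpm, dir flips to −; running = −5275.1667
Stage 2 [35T→67T]: ω = 5275.1667×35/67 = 2755.6841 rpm, dir flips to +; running = +2755.6841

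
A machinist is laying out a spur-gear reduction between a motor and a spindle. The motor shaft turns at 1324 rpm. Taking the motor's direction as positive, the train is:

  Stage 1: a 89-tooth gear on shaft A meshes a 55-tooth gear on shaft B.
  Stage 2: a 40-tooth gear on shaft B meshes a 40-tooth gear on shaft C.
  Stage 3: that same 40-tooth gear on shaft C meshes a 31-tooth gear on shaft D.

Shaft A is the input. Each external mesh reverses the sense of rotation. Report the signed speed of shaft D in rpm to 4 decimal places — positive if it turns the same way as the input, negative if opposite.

Stage 1 [89T→55T]: ω = 1324.0000×89/55 = 2142.4727 rpm, dir flips to −; running = −2142.4727
Stage 2 [40T→40T]: ω = 2142.4727×40/40 = 2142.4727 rpm, dir flips to +; running = +2142.4727
Stage 3 [40T→31T]: ω = 2142.4727×40/31 = 2764.4809 rpm, dir flips to −; running = −2764.4809

-2764.4809 rpm (opposite to input, |ω| = 2764.4809 rpm)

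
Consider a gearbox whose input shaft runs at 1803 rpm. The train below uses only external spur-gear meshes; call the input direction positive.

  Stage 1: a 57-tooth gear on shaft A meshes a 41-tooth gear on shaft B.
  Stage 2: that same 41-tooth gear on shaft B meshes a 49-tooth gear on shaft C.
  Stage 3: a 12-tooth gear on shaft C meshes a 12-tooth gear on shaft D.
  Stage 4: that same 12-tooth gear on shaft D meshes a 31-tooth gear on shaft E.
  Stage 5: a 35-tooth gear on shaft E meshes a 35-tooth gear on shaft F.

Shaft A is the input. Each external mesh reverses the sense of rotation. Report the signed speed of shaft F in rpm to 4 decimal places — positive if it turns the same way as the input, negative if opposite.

-811.8841 rpm (opposite to input, |ω| = 811.8841 rpm)

Stage 1 [57T→41T]: ω = 1803.0000×57/41 = 2506.6098 rpm, dir flips to −; running = −2506.6098
Stage 2 [41T→49T]: ω = 2506.6098×41/49 = 2097.3673 rpm, dir flips to +; running = +2097.3673
Stage 3 [12T→12T]: ω = 2097.3673×12/12 = 2097.3673 rpm, dir flips to −; running = −2097.3673
Stage 4 [12T→31T]: ω = 2097.3673×12/31 = 811.8841 rpm, dir flips to +; running = +811.8841
Stage 5 [35T→35T]: ω = 811.8841×35/35 = 811.8841 rpm, dir flips to −; running = −811.8841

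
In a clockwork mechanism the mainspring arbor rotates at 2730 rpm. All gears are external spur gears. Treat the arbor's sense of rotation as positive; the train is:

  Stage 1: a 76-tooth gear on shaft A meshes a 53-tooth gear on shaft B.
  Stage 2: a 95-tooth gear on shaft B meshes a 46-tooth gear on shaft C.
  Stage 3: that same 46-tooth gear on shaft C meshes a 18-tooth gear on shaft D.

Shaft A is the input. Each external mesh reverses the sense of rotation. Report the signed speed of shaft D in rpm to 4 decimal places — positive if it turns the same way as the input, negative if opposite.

Stage 1 [76T→53T]: ω = 2730.0000×76/53 = 3914.7170 rpm, dir flips to −; running = −3914.7170
Stage 2 [95T→46T]: ω = 3914.7170×95/46 = 8084.7416 rpm, dir flips to +; running = +8084.7416
Stage 3 [46T→18T]: ω = 8084.7416×46/18 = 20661.0063 rpm, dir flips to −; running = −20661.0063

-20661.0063 rpm (opposite to input, |ω| = 20661.0063 rpm)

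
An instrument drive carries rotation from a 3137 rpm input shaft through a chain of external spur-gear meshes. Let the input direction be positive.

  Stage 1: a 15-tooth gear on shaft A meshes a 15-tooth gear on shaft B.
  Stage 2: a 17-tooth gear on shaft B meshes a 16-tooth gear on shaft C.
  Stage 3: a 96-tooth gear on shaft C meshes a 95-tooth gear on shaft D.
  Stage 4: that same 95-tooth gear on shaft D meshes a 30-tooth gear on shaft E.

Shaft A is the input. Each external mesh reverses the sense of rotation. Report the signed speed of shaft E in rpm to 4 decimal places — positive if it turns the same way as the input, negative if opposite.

+10665.8000 rpm (same as input, |ω| = 10665.8000 rpm)

Stage 1 [15T→15T]: ω = 3137.0000×15/15 = 3137.0000 rpm, dir flips to −; running = −3137.0000
Stage 2 [17T→16T]: ω = 3137.0000×17/16 = 3333.0625 rpm, dir flips to +; running = +3333.0625
Stage 3 [96T→95T]: ω = 3333.0625×96/95 = 3368.1474 rpm, dir flips to −; running = −3368.1474
Stage 4 [95T→30T]: ω = 3368.1474×95/30 = 10665.8000 rpm, dir flips to +; running = +10665.8000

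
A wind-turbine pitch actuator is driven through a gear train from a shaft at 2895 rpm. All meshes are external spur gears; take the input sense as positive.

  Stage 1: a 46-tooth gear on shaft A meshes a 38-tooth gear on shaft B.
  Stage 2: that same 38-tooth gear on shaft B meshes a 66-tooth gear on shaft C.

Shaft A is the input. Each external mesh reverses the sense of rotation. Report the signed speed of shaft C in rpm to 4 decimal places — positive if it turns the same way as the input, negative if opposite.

Stage 1 [46T→38T]: ω = 2895.0000×46/38 = 3504.4737 rpm, dir flips to −; running = −3504.4737
Stage 2 [38T→66T]: ω = 3504.4737×38/66 = 2017.7273 rpm, dir flips to +; running = +2017.7273

+2017.7273 rpm (same as input, |ω| = 2017.7273 rpm)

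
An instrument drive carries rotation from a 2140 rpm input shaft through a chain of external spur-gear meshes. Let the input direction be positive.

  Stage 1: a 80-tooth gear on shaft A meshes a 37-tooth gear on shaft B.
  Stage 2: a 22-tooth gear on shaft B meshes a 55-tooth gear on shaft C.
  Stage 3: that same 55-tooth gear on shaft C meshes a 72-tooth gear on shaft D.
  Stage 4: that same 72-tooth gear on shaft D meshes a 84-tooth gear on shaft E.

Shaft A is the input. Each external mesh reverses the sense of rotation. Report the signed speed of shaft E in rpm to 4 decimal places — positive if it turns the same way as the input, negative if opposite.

+1211.8404 rpm (same as input, |ω| = 1211.8404 rpm)

Stage 1 [80T→37T]: ω = 2140.0000×80/37 = 4627.0270 rpm, dir flips to −; running = −4627.0270
Stage 2 [22T→55T]: ω = 4627.0270×22/55 = 1850.8108 rpm, dir flips to +; running = +1850.8108
Stage 3 [55T→72T]: ω = 1850.8108×55/72 = 1413.8138 rpm, dir flips to −; running = −1413.8138
Stage 4 [72T→84T]: ω = 1413.8138×72/84 = 1211.8404 rpm, dir flips to +; running = +1211.8404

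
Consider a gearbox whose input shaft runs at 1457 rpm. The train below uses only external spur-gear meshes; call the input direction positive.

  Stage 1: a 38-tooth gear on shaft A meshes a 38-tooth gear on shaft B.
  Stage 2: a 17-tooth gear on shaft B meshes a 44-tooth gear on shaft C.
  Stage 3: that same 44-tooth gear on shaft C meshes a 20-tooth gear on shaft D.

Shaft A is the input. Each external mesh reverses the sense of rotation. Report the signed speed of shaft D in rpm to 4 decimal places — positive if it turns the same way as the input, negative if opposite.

-1238.4500 rpm (opposite to input, |ω| = 1238.4500 rpm)

Stage 1 [38T→38T]: ω = 1457.0000×38/38 = 1457.0000 rpm, dir flips to −; running = −1457.0000
Stage 2 [17T→44T]: ω = 1457.0000×17/44 = 562.9318 rpm, dir flips to +; running = +562.9318
Stage 3 [44T→20T]: ω = 562.9318×44/20 = 1238.4500 rpm, dir flips to −; running = −1238.4500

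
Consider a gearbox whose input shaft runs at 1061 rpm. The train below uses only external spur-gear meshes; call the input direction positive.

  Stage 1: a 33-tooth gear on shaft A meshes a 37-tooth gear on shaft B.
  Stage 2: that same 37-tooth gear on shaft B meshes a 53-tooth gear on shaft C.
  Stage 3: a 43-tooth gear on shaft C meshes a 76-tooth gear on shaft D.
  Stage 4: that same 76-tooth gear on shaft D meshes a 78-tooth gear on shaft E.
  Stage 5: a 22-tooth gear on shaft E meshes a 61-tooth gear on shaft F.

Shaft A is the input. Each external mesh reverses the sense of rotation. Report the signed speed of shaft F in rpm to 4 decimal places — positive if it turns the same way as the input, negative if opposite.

-131.3470 rpm (opposite to input, |ω| = 131.3470 rpm)

Stage 1 [33T→37T]: ω = 1061.0000×33/37 = 946.2973 rpm, dir flips to −; running = −946.2973
Stage 2 [37T→53T]: ω = 946.2973×37/53 = 660.6226 rpm, dir flips to +; running = +660.6226
Stage 3 [43T→76T]: ω = 660.6226×43/76 = 373.7733 rpm, dir flips to −; running = −373.7733
Stage 4 [76T→78T]: ω = 373.7733×76/78 = 364.1894 rpm, dir flips to +; running = +364.1894
Stage 5 [22T→61T]: ω = 364.1894×22/61 = 131.3470 rpm, dir flips to −; running = −131.3470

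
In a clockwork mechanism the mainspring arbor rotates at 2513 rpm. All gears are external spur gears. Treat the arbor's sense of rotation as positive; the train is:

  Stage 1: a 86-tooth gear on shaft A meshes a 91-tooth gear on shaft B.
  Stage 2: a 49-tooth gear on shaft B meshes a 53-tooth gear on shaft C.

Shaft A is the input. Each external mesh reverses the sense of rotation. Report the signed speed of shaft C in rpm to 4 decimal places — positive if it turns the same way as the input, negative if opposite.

+2195.6836 rpm (same as input, |ω| = 2195.6836 rpm)

Stage 1 [86T→91T]: ω = 2513.0000×86/91 = 2374.9231 rpm, dir flips to −; running = −2374.9231
Stage 2 [49T→53T]: ω = 2374.9231×49/53 = 2195.6836 rpm, dir flips to +; running = +2195.6836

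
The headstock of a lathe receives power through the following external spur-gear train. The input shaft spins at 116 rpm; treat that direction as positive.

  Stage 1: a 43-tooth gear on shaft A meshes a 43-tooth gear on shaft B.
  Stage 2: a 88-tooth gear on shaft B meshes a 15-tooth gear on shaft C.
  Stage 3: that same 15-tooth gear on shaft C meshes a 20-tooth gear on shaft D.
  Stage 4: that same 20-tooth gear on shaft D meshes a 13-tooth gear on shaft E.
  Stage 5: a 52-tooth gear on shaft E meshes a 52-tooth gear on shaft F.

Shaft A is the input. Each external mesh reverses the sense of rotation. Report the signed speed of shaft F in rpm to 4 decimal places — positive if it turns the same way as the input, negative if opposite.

-785.2308 rpm (opposite to input, |ω| = 785.2308 rpm)

Stage 1 [43T→43T]: ω = 116.0000×43/43 = 116.0000 rpm, dir flips to −; running = −116.0000
Stage 2 [88T→15T]: ω = 116.0000×88/15 = 680.5333 rpm, dir flips to +; running = +680.5333
Stage 3 [15T→20T]: ω = 680.5333×15/20 = 510.4000 rpm, dir flips to −; running = −510.4000
Stage 4 [20T→13T]: ω = 510.4000×20/13 = 785.2308 rpm, dir flips to +; running = +785.2308
Stage 5 [52T→52T]: ω = 785.2308×52/52 = 785.2308 rpm, dir flips to −; running = −785.2308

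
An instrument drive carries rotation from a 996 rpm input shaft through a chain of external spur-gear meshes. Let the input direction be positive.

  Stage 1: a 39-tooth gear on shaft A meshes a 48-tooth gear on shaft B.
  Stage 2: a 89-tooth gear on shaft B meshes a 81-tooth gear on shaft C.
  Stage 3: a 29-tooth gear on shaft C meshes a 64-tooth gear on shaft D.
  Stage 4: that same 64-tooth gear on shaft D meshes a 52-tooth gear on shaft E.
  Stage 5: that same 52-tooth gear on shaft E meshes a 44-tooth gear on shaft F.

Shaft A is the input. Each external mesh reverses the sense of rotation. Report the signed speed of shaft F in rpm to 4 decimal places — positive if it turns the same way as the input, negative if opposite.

-586.0478 rpm (opposite to input, |ω| = 586.0478 rpm)

Stage 1 [39T→48T]: ω = 996.0000×39/48 = 809.2500 rpm, dir flips to −; running = −809.2500
Stage 2 [89T→81T]: ω = 809.2500×89/81 = 889.1759 rpm, dir flips to +; running = +889.1759
Stage 3 [29T→64T]: ω = 889.1759×29/64 = 402.9078 rpm, dir flips to −; running = −402.9078
Stage 4 [64T→52T]: ω = 402.9078×64/52 = 495.8866 rpm, dir flips to +; running = +495.8866
Stage 5 [52T→44T]: ω = 495.8866×52/44 = 586.0478 rpm, dir flips to −; running = −586.0478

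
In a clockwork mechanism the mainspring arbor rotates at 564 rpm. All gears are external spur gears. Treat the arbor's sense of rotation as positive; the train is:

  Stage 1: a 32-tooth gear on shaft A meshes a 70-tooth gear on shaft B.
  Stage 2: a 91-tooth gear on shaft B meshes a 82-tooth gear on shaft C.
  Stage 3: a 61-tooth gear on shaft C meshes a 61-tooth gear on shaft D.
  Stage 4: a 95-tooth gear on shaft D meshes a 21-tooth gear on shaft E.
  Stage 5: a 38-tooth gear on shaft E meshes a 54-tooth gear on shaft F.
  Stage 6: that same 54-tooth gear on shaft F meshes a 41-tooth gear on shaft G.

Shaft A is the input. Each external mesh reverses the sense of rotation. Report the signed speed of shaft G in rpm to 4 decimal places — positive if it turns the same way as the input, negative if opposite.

+1199.6723 rpm (same as input, |ω| = 1199.6723 rpm)

Stage 1 [32T→70T]: ω = 564.0000×32/70 = 257.8286 rpm, dir flips to −; running = −257.8286
Stage 2 [91T→82T]: ω = 257.8286×91/82 = 286.1268 rpm, dir flips to +; running = +286.1268
Stage 3 [61T→61T]: ω = 286.1268×61/61 = 286.1268 rpm, dir flips to −; running = −286.1268
Stage 4 [95T→21T]: ω = 286.1268×95/21 = 1294.3833 rpm, dir flips to +; running = +1294.3833
Stage 5 [38T→54T]: ω = 1294.3833×38/54 = 910.8623 rpm, dir flips to −; running = −910.8623
Stage 6 [54T→41T]: ω = 910.8623×54/41 = 1199.6723 rpm, dir flips to +; running = +1199.6723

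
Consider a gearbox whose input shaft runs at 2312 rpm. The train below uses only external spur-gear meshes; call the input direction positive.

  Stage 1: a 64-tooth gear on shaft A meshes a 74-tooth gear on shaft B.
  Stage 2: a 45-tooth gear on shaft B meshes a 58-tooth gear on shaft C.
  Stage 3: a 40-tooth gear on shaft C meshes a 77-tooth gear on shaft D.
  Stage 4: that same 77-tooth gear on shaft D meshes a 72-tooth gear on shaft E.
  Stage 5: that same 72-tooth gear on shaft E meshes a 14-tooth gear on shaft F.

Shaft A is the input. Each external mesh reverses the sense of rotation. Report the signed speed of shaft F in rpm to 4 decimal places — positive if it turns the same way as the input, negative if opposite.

Stage 1 [64T→74T]: ω = 2312.0000×64/74 = 1999.5676 rpm, dir flips to −; running = −1999.5676
Stage 2 [45T→58T]: ω = 1999.5676×45/58 = 1551.3886 rpm, dir flips to +; running = +1551.3886
Stage 3 [40T→77T]: ω = 1551.3886×40/77 = 805.9162 rpm, dir flips to −; running = −805.9162
Stage 4 [77T→72T]: ω = 805.9162×77/72 = 861.8826 rpm, dir flips to +; running = +861.8826
Stage 5 [72T→14T]: ω = 861.8826×72/14 = 4432.5389 rpm, dir flips to −; running = −4432.5389

-4432.5389 rpm (opposite to input, |ω| = 4432.5389 rpm)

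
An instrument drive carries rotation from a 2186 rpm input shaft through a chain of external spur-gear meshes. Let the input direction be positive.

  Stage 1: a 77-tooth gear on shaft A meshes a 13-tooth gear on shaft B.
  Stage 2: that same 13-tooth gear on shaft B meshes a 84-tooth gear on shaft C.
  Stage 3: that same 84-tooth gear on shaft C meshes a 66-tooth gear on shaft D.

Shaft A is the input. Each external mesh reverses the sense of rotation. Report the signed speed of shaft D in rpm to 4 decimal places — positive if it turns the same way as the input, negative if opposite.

Stage 1 [77T→13T]: ω = 2186.0000×77/13 = 12947.8462 rpm, dir flips to −; running = −12947.8462
Stage 2 [13T→84T]: ω = 12947.8462×13/84 = 2003.8333 rpm, dir flips to +; running = +2003.8333
Stage 3 [84T→66T]: ω = 2003.8333×84/66 = 2550.3333 rpm, dir flips to −; running = −2550.3333

-2550.3333 rpm (opposite to input, |ω| = 2550.3333 rpm)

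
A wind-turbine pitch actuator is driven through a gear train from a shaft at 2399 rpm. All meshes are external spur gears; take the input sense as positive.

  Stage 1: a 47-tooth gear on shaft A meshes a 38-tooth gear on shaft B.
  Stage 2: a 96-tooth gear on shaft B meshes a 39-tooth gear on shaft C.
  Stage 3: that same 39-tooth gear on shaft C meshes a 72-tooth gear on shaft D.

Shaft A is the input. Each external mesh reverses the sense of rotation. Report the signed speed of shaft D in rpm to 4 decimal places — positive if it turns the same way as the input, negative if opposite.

Stage 1 [47T→38T]: ω = 2399.0000×47/38 = 2967.1842 rpm, dir flips to −; running = −2967.1842
Stage 2 [96T→39T]: ω = 2967.1842×96/39 = 7303.8381 rpm, dir flips to +; running = +7303.8381
Stage 3 [39T→72T]: ω = 7303.8381×39/72 = 3956.2456 rpm, dir flips to −; running = −3956.2456

-3956.2456 rpm (opposite to input, |ω| = 3956.2456 rpm)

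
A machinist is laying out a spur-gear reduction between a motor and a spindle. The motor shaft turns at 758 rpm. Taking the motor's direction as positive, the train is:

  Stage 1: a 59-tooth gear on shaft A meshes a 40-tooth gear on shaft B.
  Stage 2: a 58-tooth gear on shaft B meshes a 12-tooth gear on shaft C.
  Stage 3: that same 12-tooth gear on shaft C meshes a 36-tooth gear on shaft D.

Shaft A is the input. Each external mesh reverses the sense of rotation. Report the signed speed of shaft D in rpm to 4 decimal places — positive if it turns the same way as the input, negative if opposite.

-1801.3028 rpm (opposite to input, |ω| = 1801.3028 rpm)

Stage 1 [59T→40T]: ω = 758.0000×59/40 = 1118.0500 rpm, dir flips to −; running = −1118.0500
Stage 2 [58T→12T]: ω = 1118.0500×58/12 = 5403.9083 rpm, dir flips to +; running = +5403.9083
Stage 3 [12T→36T]: ω = 5403.9083×12/36 = 1801.3028 rpm, dir flips to −; running = −1801.3028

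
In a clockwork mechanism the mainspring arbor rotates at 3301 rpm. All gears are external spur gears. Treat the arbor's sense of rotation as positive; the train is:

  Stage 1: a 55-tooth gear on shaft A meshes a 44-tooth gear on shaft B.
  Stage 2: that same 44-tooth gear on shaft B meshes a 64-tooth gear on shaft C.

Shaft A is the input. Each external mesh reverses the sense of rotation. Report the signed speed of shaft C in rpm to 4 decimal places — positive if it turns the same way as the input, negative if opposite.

+2836.7969 rpm (same as input, |ω| = 2836.7969 rpm)

Stage 1 [55T→44T]: ω = 3301.0000×55/44 = 4126.2500 rpm, dir flips to −; running = −4126.2500
Stage 2 [44T→64T]: ω = 4126.2500×44/64 = 2836.7969 rpm, dir flips to +; running = +2836.7969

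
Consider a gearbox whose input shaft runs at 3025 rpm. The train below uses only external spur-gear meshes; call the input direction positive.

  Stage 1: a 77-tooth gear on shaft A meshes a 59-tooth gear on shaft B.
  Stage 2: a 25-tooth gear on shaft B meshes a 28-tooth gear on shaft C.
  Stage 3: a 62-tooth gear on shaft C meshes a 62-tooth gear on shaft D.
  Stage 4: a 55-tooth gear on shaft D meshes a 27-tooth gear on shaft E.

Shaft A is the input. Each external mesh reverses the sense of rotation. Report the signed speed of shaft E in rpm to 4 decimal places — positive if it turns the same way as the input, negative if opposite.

Stage 1 [77T→59T]: ω = 3025.0000×77/59 = 3947.8814 rpm, dir flips to −; running = −3947.8814
Stage 2 [25T→28T]: ω = 3947.8814×25/28 = 3524.8941 rpm, dir flips to +; running = +3524.8941
Stage 3 [62T→62T]: ω = 3524.8941×62/62 = 3524.8941 rpm, dir flips to −; running = −3524.8941
Stage 4 [55T→27T]: ω = 3524.8941×55/27 = 7180.3398 rpm, dir flips to +; running = +7180.3398

+7180.3398 rpm (same as input, |ω| = 7180.3398 rpm)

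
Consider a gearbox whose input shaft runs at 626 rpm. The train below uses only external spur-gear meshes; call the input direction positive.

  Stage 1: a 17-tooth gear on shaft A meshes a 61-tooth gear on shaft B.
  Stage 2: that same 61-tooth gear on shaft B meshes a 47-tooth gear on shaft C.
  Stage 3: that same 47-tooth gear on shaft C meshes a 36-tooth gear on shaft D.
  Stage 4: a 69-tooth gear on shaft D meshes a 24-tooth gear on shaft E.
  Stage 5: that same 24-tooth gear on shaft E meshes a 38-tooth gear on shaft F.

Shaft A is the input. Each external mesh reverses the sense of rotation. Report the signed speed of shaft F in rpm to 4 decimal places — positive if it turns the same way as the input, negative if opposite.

Stage 1 [17T→61T]: ω = 626.0000×17/61 = 174.4590 rpm, dir flips to −; running = −174.4590
Stage 2 [61T→47T]: ω = 174.4590×61/47 = 226.4255 rpm, dir flips to +; running = +226.4255
Stage 3 [47T→36T]: ω = 226.4255×47/36 = 295.6111 rpm, dir flips to −; running = −295.6111
Stage 4 [69T→24T]: ω = 295.6111×69/24 = 849.8819 rpm, dir flips to +; running = +849.8819
Stage 5 [24T→38T]: ω = 849.8819×24/38 = 536.7675 rpm, dir flips to −; running = −536.7675

-536.7675 rpm (opposite to input, |ω| = 536.7675 rpm)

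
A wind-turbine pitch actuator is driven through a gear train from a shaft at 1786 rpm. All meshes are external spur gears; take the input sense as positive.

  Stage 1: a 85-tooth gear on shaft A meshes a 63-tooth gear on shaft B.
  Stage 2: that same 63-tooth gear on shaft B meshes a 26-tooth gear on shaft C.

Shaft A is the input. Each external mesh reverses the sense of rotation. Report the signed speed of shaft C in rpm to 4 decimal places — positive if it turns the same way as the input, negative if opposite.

Stage 1 [85T→63T]: ω = 1786.0000×85/63 = 2409.6825 rpm, dir flips to −; running = −2409.6825
Stage 2 [63T→26T]: ω = 2409.6825×63/26 = 5838.8462 rpm, dir flips to +; running = +5838.8462

+5838.8462 rpm (same as input, |ω| = 5838.8462 rpm)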